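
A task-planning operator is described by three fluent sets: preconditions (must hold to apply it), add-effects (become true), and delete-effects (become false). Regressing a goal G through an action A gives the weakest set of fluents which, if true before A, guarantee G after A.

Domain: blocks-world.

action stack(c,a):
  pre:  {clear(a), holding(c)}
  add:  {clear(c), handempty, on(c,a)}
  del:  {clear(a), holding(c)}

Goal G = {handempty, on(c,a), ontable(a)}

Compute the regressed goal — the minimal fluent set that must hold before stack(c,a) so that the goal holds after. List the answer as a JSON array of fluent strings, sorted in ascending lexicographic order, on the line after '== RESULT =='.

Regress:
  G ∩ del = {}  (empty — regression defined)
  G \ add = {handempty, on(c,a), ontable(a)} \ {clear(c), handempty, on(c,a)} = {ontable(a)}
  ∪ pre   = {ontable(a)} ∪ {clear(a), holding(c)}
          = {clear(a), holding(c), ontable(a)}

== RESULT ==
["clear(a)", "holding(c)", "ontable(a)"]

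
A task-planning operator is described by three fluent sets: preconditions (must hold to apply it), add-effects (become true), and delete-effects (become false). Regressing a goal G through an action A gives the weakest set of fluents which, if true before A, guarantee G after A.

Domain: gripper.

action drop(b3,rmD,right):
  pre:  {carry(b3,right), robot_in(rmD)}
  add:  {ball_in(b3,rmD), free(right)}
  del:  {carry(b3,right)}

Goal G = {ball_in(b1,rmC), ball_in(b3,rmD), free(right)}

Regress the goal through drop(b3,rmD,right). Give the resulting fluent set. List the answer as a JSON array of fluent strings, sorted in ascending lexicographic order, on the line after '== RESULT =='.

Regress:
  G ∩ del = {}  (empty — regression defined)
  G \ add = {ball_in(b1,rmC), ball_in(b3,rmD), free(right)} \ {ball_in(b3,rmD), free(right)} = {ball_in(b1,rmC)}
  ∪ pre   = {ball_in(b1,rmC)} ∪ {carry(b3,right), robot_in(rmD)}
          = {ball_in(b1,rmC), carry(b3,right), robot_in(rmD)}

== RESULT ==
["ball_in(b1,rmC)", "carry(b3,right)", "robot_in(rmD)"]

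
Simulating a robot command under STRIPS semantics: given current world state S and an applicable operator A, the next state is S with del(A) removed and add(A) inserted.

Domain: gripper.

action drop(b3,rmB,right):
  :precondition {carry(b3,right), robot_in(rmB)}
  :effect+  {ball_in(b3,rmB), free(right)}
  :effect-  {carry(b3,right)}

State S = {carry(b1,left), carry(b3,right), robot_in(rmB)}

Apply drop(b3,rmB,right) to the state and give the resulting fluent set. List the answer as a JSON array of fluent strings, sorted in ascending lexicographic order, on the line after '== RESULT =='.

Compute (S \ del) ∪ add:
  pre ⊆ S: {carry(b3,right), robot_in(rmB)} ⊆ S  — applicable
  S \ del = {carry(b1,left), robot_in(rmB)}
  ∪ add   = {ball_in(b3,rmB), carry(b1,left), free(right), robot_in(rmB)}

== RESULT ==
["ball_in(b3,rmB)", "carry(b1,left)", "free(right)", "robot_in(rmB)"]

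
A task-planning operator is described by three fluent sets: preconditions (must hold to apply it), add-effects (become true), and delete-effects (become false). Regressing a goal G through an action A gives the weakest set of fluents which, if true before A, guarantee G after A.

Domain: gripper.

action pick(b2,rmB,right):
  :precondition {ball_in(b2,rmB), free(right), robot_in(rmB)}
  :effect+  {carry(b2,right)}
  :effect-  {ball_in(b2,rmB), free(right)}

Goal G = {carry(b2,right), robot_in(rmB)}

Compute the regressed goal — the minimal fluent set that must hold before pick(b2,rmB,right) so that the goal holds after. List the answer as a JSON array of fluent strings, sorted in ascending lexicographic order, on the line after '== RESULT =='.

Compute (G \ add) ∪ pre:
  G ∩ del = {}  (empty — regression defined)
  G \ add = {carry(b2,right), robot_in(rmB)} \ {carry(b2,right)} = {robot_in(rmB)}
  ∪ pre   = {robot_in(rmB)} ∪ {ball_in(b2,rmB), free(right), robot_in(rmB)}
          = {ball_in(b2,rmB), free(right), robot_in(rmB)}

== RESULT ==
["ball_in(b2,rmB)", "free(right)", "robot_in(rmB)"]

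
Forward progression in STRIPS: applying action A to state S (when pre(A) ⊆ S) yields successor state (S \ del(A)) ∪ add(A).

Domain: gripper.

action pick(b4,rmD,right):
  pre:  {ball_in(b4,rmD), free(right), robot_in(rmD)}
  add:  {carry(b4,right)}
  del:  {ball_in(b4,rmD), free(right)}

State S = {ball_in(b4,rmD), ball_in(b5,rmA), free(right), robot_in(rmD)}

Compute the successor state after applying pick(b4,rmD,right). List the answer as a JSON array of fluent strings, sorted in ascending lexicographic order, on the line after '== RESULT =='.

Compute (S \ del) ∪ add:
  pre ⊆ S: {ball_in(b4,rmD), free(right), robot_in(rmD)} ⊆ S  — applicable
  S \ del = {ball_in(b5,rmA), robot_in(rmD)}
  ∪ add   = {ball_in(b5,rmA), carry(b4,right), robot_in(rmD)}

== RESULT ==
["ball_in(b5,rmA)", "carry(b4,right)", "robot_in(rmD)"]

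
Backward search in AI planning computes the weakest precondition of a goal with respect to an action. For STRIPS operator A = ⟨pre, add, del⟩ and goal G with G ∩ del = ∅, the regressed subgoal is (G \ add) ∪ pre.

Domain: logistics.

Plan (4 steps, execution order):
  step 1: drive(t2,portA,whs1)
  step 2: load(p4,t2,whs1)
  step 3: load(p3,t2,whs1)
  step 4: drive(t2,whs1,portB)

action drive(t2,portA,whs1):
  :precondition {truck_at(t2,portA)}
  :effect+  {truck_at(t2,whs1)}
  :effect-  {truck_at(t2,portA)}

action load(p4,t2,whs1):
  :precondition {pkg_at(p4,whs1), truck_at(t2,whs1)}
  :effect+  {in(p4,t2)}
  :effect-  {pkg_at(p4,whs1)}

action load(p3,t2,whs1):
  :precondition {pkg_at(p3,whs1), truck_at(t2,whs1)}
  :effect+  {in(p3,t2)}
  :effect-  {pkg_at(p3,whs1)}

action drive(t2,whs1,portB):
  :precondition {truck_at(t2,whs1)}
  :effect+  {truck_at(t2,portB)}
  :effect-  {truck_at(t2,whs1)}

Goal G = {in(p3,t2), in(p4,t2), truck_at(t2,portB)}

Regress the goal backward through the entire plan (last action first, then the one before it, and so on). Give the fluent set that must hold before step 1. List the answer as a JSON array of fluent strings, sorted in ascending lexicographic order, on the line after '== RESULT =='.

Work backward from the goal:
  through step 4 (drive(t2,whs1,portB)): drop {truck_at(t2,portB)}, keep {in(p3,t2), in(p4,t2)}, require {truck_at(t2,whs1)}
    → {in(p3,t2), in(p4,t2), truck_at(t2,whs1)}
  through step 3 (load(p3,t2,whs1)): drop {in(p3,t2)}, keep {in(p4,t2), truck_at(t2,whs1)}, require {pkg_at(p3,whs1), truck_at(t2,whs1)}
    → {in(p4,t2), pkg_at(p3,whs1), truck_at(t2,whs1)}
  through step 2 (load(p4,t2,whs1)): drop {in(p4,t2)}, keep {pkg_at(p3,whs1), truck_at(t2,whs1)}, require {pkg_at(p4,whs1), truck_at(t2,whs1)}
    → {pkg_at(p3,whs1), pkg_at(p4,whs1), truck_at(t2,whs1)}
  through step 1 (drive(t2,portA,whs1)): drop {truck_at(t2,whs1)}, keep {pkg_at(p3,whs1), pkg_at(p4,whs1)}, require {truck_at(t2,portA)}
    → {pkg_at(p3,whs1), pkg_at(p4,whs1), truck_at(t2,portA)}

== RESULT ==
["pkg_at(p3,whs1)", "pkg_at(p4,whs1)", "truck_at(t2,portA)"]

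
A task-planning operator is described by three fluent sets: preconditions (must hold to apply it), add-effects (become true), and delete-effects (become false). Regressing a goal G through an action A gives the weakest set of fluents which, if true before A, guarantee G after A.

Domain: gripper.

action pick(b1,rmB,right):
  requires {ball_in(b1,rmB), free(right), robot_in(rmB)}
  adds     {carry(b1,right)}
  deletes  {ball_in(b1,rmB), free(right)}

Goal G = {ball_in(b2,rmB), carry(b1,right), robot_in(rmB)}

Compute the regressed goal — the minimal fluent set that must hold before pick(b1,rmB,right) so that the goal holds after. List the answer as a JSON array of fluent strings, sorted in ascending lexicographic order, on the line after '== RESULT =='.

Regress:
  G ∩ del = {}  (empty — regression defined)
  G \ add = {ball_in(b2,rmB), carry(b1,right), robot_in(rmB)} \ {carry(b1,right)} = {ball_in(b2,rmB), robot_in(rmB)}
  ∪ pre   = {ball_in(b2,rmB), robot_in(rmB)} ∪ {ball_in(b1,rmB), free(right), robot_in(rmB)}
          = {ball_in(b1,rmB), ball_in(b2,rmB), free(right), robot_in(rmB)}

== RESULT ==
["ball_in(b1,rmB)", "ball_in(b2,rmB)", "free(right)", "robot_in(rmB)"]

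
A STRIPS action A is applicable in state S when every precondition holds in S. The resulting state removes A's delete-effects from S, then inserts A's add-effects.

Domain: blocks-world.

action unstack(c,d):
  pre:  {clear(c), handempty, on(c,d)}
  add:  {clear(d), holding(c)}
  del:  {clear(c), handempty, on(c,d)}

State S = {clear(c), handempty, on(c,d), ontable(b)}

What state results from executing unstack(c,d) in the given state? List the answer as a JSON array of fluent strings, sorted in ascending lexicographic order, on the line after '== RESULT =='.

Progress:
  pre ⊆ S: {clear(c), handempty, on(c,d)} ⊆ S  — applicable
  S \ del = {ontable(b)}
  ∪ add   = {clear(d), holding(c), ontable(b)}

== RESULT ==
["clear(d)", "holding(c)", "ontable(b)"]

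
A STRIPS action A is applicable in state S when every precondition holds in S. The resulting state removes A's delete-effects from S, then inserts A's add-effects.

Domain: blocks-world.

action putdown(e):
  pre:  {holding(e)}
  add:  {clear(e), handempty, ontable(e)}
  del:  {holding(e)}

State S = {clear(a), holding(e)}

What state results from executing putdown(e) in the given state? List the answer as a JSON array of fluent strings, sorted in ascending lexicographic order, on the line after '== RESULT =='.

Compute (S \ del) ∪ add:
  pre ⊆ S: {holding(e)} ⊆ S  — applicable
  S \ del = {clear(a)}
  ∪ add   = {clear(a), clear(e), handempty, ontable(e)}

== RESULT ==
["clear(a)", "clear(e)", "handempty", "ontable(e)"]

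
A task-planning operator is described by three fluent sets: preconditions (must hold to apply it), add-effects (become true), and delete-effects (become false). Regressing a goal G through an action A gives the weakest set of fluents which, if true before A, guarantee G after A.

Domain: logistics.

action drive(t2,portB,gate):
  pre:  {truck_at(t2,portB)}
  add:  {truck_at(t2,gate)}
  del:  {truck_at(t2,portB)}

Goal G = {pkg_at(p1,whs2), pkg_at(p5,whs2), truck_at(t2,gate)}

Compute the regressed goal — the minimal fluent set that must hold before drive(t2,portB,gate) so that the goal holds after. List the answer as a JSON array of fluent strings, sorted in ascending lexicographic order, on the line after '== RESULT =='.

Compute (G \ add) ∪ pre:
  G ∩ del = {}  (empty — regression defined)
  G \ add = {pkg_at(p1,whs2), pkg_at(p5,whs2), truck_at(t2,gate)} \ {truck_at(t2,gate)} = {pkg_at(p1,whs2), pkg_at(p5,whs2)}
  ∪ pre   = {pkg_at(p1,whs2), pkg_at(p5,whs2)} ∪ {truck_at(t2,portB)}
          = {pkg_at(p1,whs2), pkg_at(p5,whs2), truck_at(t2,portB)}

== RESULT ==
["pkg_at(p1,whs2)", "pkg_at(p5,whs2)", "truck_at(t2,portB)"]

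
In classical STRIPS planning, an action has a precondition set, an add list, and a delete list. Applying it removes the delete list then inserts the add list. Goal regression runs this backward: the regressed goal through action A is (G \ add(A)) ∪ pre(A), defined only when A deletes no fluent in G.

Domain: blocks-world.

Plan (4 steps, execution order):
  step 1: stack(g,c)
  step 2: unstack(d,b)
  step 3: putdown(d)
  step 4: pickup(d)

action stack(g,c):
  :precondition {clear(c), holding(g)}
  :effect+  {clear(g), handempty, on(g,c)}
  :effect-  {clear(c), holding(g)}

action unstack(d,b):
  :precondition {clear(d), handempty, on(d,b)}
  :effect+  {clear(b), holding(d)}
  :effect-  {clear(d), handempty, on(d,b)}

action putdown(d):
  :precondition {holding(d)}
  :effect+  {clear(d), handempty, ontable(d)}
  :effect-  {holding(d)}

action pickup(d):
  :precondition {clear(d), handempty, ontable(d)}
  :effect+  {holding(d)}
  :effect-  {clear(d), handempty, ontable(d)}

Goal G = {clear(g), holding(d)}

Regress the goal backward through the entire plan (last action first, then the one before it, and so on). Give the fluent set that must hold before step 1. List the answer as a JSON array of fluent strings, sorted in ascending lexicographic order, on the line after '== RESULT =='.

Regress step by step:
  through step 4 (pickup(d)): drop {holding(d)}, keep {clear(g)}, require {clear(d), handempty, ontable(d)}
    → {clear(d), clear(g), handempty, ontable(d)}
  through step 3 (putdown(d)): drop {clear(d), handempty, ontable(d)}, keep {clear(g)}, require {holding(d)}
    → {clear(g), holding(d)}
  through step 2 (unstack(d,b)): drop {holding(d)}, keep {clear(g)}, require {clear(d), handempty, on(d,b)}
    → {clear(d), clear(g), handempty, on(d,b)}
  through step 1 (stack(g,c)): drop {clear(g), handempty}, keep {clear(d), on(d,b)}, require {clear(c), holding(g)}
    → {clear(c), clear(d), holding(g), on(d,b)}

== RESULT ==
["clear(c)", "clear(d)", "holding(g)", "on(d,b)"]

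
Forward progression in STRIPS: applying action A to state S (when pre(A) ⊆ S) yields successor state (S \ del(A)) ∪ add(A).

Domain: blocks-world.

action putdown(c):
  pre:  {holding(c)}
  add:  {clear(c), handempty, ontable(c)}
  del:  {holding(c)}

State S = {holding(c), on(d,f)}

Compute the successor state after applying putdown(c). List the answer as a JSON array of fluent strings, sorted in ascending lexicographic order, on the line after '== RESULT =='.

Compute (S \ del) ∪ add:
  pre ⊆ S: {holding(c)} ⊆ S  — applicable
  S \ del = {on(d,f)}
  ∪ add   = {clear(c), handempty, on(d,f), ontable(c)}

== RESULT ==
["clear(c)", "handempty", "on(d,f)", "ontable(c)"]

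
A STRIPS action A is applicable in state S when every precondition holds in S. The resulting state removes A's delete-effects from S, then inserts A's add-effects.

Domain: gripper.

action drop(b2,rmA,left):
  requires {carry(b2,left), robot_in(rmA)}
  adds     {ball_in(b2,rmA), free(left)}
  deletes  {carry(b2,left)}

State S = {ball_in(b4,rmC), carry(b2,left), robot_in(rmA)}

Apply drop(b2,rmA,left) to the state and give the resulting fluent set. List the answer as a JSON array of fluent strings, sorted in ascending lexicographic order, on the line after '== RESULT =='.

Progress:
  pre ⊆ S: {carry(b2,left), robot_in(rmA)} ⊆ S  — applicable
  S \ del = {ball_in(b4,rmC), robot_in(rmA)}
  ∪ add   = {ball_in(b2,rmA), ball_in(b4,rmC), free(left), robot_in(rmA)}

== RESULT ==
["ball_in(b2,rmA)", "ball_in(b4,rmC)", "free(left)", "robot_in(rmA)"]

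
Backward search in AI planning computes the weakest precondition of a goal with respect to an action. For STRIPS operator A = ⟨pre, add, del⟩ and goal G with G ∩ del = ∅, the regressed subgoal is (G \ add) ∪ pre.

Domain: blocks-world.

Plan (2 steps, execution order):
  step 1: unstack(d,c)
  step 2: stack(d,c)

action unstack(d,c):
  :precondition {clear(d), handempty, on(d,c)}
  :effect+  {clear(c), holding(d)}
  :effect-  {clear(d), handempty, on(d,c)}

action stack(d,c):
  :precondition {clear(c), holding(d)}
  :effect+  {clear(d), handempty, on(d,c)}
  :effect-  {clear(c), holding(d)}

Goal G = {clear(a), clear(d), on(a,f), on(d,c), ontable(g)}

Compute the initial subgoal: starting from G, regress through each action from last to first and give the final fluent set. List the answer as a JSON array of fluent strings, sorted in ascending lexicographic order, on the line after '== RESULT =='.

Work backward from the goal:
  through step 2 (stack(d,c)): drop {clear(d), on(d,c)}, keep {clear(a), on(a,f), ontable(g)}, require {clear(c), holding(d)}
    → {clear(a), clear(c), holding(d), on(a,f), ontable(g)}
  through step 1 (unstack(d,c)): drop {clear(c), holding(d)}, keep {clear(a), on(a,f), ontable(g)}, require {clear(d), handempty, on(d,c)}
    → {clear(a), clear(d), handempty, on(a,f), on(d,c), ontable(g)}

== RESULT ==
["clear(a)", "clear(d)", "handempty", "on(a,f)", "on(d,c)", "ontable(g)"]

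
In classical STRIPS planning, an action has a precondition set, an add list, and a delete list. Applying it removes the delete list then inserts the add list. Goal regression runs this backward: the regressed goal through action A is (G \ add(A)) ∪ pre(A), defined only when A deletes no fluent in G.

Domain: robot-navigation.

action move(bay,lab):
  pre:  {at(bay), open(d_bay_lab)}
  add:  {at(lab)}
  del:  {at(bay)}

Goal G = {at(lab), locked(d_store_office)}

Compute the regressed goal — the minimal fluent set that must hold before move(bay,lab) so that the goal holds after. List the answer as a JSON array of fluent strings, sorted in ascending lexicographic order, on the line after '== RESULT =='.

Regress:
  G ∩ del = {}  (empty — regression defined)
  G \ add = {at(lab), locked(d_store_office)} \ {at(lab)} = {locked(d_store_office)}
  ∪ pre   = {locked(d_store_office)} ∪ {at(bay), open(d_bay_lab)}
          = {at(bay), locked(d_store_office), open(d_bay_lab)}

== RESULT ==
["at(bay)", "locked(d_store_office)", "open(d_bay_lab)"]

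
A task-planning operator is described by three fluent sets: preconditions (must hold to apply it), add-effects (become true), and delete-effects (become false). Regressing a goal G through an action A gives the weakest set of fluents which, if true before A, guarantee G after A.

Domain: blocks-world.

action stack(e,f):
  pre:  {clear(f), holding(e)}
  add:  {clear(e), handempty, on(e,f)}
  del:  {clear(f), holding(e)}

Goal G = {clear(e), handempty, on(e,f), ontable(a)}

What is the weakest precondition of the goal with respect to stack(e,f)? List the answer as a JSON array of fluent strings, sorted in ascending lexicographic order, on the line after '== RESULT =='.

Compute (G \ add) ∪ pre:
  G ∩ del = {}  (empty — regression defined)
  G \ add = {clear(e), handempty, on(e,f), ontable(a)} \ {clear(e), handempty, on(e,f)} = {ontable(a)}
  ∪ pre   = {ontable(a)} ∪ {clear(f), holding(e)}
          = {clear(f), holding(e), ontable(a)}

== RESULT ==
["clear(f)", "holding(e)", "ontable(a)"]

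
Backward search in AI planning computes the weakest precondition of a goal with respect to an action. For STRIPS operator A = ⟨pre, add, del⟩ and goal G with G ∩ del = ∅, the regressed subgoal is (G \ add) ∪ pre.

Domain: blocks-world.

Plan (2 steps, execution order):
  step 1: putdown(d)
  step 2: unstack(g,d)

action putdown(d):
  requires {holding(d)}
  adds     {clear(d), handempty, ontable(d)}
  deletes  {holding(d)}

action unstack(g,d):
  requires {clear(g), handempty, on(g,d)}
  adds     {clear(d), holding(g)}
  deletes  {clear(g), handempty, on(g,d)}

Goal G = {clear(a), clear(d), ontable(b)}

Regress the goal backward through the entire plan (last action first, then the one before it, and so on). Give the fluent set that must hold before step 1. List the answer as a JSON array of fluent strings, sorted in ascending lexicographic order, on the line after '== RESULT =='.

Regress step by step:
  through step 2 (unstack(g,d)): drop {clear(d)}, keep {clear(a), ontable(b)}, require {clear(g), handempty, on(g,d)}
    → {clear(a), clear(g), handempty, on(g,d), ontable(b)}
  through step 1 (putdown(d)): drop {handempty}, keep {clear(a), clear(g), on(g,d), ontable(b)}, require {holding(d)}
    → {clear(a), clear(g), holding(d), on(g,d), ontable(b)}

== RESULT ==
["clear(a)", "clear(g)", "holding(d)", "on(g,d)", "ontable(b)"]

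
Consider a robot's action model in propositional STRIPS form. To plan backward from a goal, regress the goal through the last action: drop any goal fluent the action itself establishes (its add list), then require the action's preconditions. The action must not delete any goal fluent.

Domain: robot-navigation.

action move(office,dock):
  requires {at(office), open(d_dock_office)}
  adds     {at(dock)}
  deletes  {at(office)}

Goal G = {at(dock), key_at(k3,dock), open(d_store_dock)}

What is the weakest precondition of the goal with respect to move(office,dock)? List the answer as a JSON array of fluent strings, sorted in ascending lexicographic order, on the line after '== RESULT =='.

Regress:
  G ∩ del = {}  (empty — regression defined)
  G \ add = {at(dock), key_at(k3,dock), open(d_store_dock)} \ {at(dock)} = {key_at(k3,dock), open(d_store_dock)}
  ∪ pre   = {key_at(k3,dock), open(d_store_dock)} ∪ {at(office), open(d_dock_office)}
          = {at(office), key_at(k3,dock), open(d_dock_office), open(d_store_dock)}

== RESULT ==
["at(office)", "key_at(k3,dock)", "open(d_dock_office)", "open(d_store_dock)"]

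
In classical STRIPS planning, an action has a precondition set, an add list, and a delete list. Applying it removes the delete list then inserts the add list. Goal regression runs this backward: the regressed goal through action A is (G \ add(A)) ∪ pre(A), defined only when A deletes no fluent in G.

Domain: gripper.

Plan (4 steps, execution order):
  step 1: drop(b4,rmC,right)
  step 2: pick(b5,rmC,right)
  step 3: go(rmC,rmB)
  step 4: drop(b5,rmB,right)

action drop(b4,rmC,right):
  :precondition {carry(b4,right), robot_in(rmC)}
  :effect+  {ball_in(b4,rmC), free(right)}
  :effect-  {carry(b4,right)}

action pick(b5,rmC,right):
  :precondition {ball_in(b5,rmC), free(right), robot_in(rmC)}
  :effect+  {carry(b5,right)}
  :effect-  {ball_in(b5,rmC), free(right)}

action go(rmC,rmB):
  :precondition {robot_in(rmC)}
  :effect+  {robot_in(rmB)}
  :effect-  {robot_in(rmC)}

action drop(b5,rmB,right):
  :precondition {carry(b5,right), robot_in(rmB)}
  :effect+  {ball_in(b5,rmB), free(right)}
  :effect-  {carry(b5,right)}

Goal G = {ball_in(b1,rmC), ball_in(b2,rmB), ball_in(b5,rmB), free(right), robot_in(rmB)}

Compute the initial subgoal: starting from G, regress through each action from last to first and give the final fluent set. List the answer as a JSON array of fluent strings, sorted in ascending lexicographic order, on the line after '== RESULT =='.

Work backward from the goal:
  through step 4 (drop(b5,rmB,right)): drop {ball_in(b5,rmB), free(right)}, keep {ball_in(b1,rmC), ball_in(b2,rmB), robot_in(rmB)}, require {carry(b5,right), robot_in(rmB)}
    → {ball_in(b1,rmC), ball_in(b2,rmB), carry(b5,right), robot_in(rmB)}
  through step 3 (go(rmC,rmB)): drop {robot_in(rmB)}, keep {ball_in(b1,rmC), ball_in(b2,rmB), carry(b5,right)}, require {robot_in(rmC)}
    → {ball_in(b1,rmC), ball_in(b2,rmB), carry(b5,right), robot_in(rmC)}
  through step 2 (pick(b5,rmC,right)): drop {carry(b5,right)}, keep {ball_in(b1,rmC), ball_in(b2,rmB), robot_in(rmC)}, require {ball_in(b5,rmC), free(right), robot_in(rmC)}
    → {ball_in(b1,rmC), ball_in(b2,rmB), ball_in(b5,rmC), free(right), robot_in(rmC)}
  through step 1 (drop(b4,rmC,right)): drop {free(right)}, keep {ball_in(b1,rmC), ball_in(b2,rmB), ball_in(b5,rmC), robot_in(rmC)}, require {carry(b4,right), robot_in(rmC)}
    → {ball_in(b1,rmC), ball_in(b2,rmB), ball_in(b5,rmC), carry(b4,right), robot_in(rmC)}

== RESULT ==
["ball_in(b1,rmC)", "ball_in(b2,rmB)", "ball_in(b5,rmC)", "carry(b4,right)", "robot_in(rmC)"]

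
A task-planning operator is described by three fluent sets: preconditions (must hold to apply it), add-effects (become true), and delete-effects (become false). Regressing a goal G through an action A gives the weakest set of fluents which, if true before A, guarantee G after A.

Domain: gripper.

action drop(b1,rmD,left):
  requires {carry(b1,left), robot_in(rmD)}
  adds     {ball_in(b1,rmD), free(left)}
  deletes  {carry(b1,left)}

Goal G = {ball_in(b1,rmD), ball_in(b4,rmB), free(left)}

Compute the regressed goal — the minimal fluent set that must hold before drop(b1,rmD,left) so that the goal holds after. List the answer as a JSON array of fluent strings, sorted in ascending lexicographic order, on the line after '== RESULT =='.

Compute (G \ add) ∪ pre:
  G ∩ del = {}  (empty — regression defined)
  G \ add = {ball_in(b1,rmD), ball_in(b4,rmB), free(left)} \ {ball_in(b1,rmD), free(left)} = {ball_in(b4,rmB)}
  ∪ pre   = {ball_in(b4,rmB)} ∪ {carry(b1,left), robot_in(rmD)}
          = {ball_in(b4,rmB), carry(b1,left), robot_in(rmD)}

== RESULT ==
["ball_in(b4,rmB)", "carry(b1,left)", "robot_in(rmD)"]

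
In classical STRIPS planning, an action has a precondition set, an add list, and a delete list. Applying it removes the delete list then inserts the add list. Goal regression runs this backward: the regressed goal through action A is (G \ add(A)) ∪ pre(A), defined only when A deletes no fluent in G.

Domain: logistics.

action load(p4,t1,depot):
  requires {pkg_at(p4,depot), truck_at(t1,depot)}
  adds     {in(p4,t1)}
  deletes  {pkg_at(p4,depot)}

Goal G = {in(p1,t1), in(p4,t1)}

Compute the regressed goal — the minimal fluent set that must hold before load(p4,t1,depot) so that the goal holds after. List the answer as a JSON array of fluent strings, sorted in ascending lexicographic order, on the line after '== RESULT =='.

Compute (G \ add) ∪ pre:
  G ∩ del = {}  (empty — regression defined)
  G \ add = {in(p1,t1), in(p4,t1)} \ {in(p4,t1)} = {in(p1,t1)}
  ∪ pre   = {in(p1,t1)} ∪ {pkg_at(p4,depot), truck_at(t1,depot)}
          = {in(p1,t1), pkg_at(p4,depot), truck_at(t1,depot)}

== RESULT ==
["in(p1,t1)", "pkg_at(p4,depot)", "truck_at(t1,depot)"]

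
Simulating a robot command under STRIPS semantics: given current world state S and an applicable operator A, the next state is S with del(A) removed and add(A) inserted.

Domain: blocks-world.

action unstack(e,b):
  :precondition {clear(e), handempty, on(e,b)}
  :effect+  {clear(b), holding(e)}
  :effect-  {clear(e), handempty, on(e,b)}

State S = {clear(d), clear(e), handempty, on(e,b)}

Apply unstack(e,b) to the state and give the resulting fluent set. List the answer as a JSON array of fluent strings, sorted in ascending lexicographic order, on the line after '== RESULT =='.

Compute (S \ del) ∪ add:
  pre ⊆ S: {clear(e), handempty, on(e,b)} ⊆ S  — applicable
  S \ del = {clear(d)}
  ∪ add   = {clear(b), clear(d), holding(e)}

== RESULT ==
["clear(b)", "clear(d)", "holding(e)"]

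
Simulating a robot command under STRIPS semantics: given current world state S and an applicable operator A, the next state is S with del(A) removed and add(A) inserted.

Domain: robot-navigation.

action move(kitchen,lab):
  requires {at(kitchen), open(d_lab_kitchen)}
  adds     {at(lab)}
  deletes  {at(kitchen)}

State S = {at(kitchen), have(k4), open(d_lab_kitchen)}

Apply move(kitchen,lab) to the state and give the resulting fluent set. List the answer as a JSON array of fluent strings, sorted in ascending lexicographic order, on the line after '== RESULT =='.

Progress:
  pre ⊆ S: {at(kitchen), open(d_lab_kitchen)} ⊆ S  — applicable
  S \ del = {have(k4), open(d_lab_kitchen)}
  ∪ add   = {at(lab), have(k4), open(d_lab_kitchen)}

== RESULT ==
["at(lab)", "have(k4)", "open(d_lab_kitchen)"]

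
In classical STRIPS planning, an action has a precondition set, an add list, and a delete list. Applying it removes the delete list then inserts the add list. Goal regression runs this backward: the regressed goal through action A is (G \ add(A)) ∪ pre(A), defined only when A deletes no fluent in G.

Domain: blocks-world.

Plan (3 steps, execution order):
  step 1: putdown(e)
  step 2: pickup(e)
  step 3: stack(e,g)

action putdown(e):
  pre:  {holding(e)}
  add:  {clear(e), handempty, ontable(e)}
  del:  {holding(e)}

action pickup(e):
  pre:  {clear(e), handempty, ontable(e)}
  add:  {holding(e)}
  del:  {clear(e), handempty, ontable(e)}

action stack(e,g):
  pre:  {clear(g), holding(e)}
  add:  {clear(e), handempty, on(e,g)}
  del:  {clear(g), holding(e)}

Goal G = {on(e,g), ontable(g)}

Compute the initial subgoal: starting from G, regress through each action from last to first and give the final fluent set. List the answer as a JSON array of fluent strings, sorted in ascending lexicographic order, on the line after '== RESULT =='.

Regress step by step:
  through step 3 (stack(e,g)): drop {on(e,g)}, keep {ontable(g)}, require {clear(g), holding(e)}
    → {clear(g), holding(e), ontable(g)}
  through step 2 (pickup(e)): drop {holding(e)}, keep {clear(g), ontable(g)}, require {clear(e), handempty, ontable(e)}
    → {clear(e), clear(g), handempty, ontable(e), ontable(g)}
  through step 1 (putdown(e)): drop {clear(e), handempty, ontable(e)}, keep {clear(g), ontable(g)}, require {holding(e)}
    → {clear(g), holding(e), ontable(g)}

== RESULT ==
["clear(g)", "holding(e)", "ontable(g)"]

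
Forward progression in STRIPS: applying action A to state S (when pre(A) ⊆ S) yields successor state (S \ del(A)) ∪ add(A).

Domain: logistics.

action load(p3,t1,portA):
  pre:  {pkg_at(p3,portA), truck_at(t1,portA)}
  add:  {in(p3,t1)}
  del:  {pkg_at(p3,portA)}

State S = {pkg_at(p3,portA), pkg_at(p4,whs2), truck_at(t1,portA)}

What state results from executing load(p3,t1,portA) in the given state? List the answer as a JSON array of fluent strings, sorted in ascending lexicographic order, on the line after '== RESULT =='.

Compute (S \ del) ∪ add:
  pre ⊆ S: {pkg_at(p3,portA), truck_at(t1,portA)} ⊆ S  — applicable
  S \ del = {pkg_at(p4,whs2), truck_at(t1,portA)}
  ∪ add   = {in(p3,t1), pkg_at(p4,whs2), truck_at(t1,portA)}

== RESULT ==
["in(p3,t1)", "pkg_at(p4,whs2)", "truck_at(t1,portA)"]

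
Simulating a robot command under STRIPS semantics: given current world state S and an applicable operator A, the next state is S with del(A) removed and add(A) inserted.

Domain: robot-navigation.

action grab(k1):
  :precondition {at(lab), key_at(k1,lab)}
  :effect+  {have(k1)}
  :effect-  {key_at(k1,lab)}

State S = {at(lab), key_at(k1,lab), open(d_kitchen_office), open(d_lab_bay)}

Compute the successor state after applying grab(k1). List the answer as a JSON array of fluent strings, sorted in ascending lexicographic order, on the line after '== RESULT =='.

Progress:
  pre ⊆ S: {at(lab), key_at(k1,lab)} ⊆ S  — applicable
  S \ del = {at(lab), open(d_kitchen_office), open(d_lab_bay)}
  ∪ add   = {at(lab), have(k1), open(d_kitchen_office), open(d_lab_bay)}

== RESULT ==
["at(lab)", "have(k1)", "open(d_kitchen_office)", "open(d_lab_bay)"]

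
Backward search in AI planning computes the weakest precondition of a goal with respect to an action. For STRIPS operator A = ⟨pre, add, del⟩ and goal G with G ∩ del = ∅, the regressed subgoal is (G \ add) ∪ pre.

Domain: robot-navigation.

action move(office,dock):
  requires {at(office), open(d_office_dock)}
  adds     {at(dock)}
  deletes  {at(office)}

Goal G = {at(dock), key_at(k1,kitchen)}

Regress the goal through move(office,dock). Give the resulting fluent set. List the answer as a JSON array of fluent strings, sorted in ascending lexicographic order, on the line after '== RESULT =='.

Compute (G \ add) ∪ pre:
  G ∩ del = {}  (empty — regression defined)
  G \ add = {at(dock), key_at(k1,kitchen)} \ {at(dock)} = {key_at(k1,kitchen)}
  ∪ pre   = {key_at(k1,kitchen)} ∪ {at(office), open(d_office_dock)}
          = {at(office), key_at(k1,kitchen), open(d_office_dock)}

== RESULT ==
["at(office)", "key_at(k1,kitchen)", "open(d_office_dock)"]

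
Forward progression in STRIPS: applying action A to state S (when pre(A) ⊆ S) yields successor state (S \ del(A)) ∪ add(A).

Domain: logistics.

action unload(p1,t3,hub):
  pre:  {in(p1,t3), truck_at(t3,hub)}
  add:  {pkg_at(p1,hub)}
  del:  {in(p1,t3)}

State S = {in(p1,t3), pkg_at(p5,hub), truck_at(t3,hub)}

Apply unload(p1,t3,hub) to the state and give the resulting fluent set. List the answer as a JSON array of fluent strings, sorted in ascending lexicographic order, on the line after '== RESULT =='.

Compute (S \ del) ∪ add:
  pre ⊆ S: {in(p1,t3), truck_at(t3,hub)} ⊆ S  — applicable
  S \ del = {pkg_at(p5,hub), truck_at(t3,hub)}
  ∪ add   = {pkg_at(p1,hub), pkg_at(p5,hub), truck_at(t3,hub)}

== RESULT ==
["pkg_at(p1,hub)", "pkg_at(p5,hub)", "truck_at(t3,hub)"]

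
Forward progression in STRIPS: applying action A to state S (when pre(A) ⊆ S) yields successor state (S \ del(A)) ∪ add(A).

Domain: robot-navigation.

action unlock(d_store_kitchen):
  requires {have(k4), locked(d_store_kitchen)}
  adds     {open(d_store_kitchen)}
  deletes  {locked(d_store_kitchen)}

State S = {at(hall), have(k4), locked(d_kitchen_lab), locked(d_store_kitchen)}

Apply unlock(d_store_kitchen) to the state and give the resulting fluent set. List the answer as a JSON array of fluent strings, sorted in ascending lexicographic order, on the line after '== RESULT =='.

Progress:
  pre ⊆ S: {have(k4), locked(d_store_kitchen)} ⊆ S  — applicable
  S \ del = {at(hall), have(k4), locked(d_kitchen_lab)}
  ∪ add   = {at(hall), have(k4), locked(d_kitchen_lab), open(d_store_kitchen)}

== RESULT ==
["at(hall)", "have(k4)", "locked(d_kitchen_lab)", "open(d_store_kitchen)"]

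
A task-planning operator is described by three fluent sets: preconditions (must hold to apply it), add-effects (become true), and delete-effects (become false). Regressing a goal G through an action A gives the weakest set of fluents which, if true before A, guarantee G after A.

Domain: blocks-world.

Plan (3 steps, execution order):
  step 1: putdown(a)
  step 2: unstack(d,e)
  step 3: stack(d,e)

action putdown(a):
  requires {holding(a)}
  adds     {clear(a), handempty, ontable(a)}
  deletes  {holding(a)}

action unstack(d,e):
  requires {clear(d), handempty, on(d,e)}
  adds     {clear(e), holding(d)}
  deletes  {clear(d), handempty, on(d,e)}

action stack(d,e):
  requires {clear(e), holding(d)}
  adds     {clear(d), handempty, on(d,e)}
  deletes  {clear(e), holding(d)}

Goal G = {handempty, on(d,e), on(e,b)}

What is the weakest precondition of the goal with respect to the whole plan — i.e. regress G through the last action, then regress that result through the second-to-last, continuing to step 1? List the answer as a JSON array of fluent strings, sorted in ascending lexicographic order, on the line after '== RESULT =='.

Work backward from the goal:
  through step 3 (stack(d,e)): drop {handempty, on(d,e)}, keep {on(e,b)}, require {clear(e), holding(d)}
    → {clear(e), holding(d), on(e,b)}
  through step 2 (unstack(d,e)): drop {clear(e), holding(d)}, keep {on(e,b)}, require {clear(d), handempty, on(d,e)}
    → {clear(d), handempty, on(d,e), on(e,b)}
  through step 1 (putdown(a)): drop {handempty}, keep {clear(d), on(d,e), on(e,b)}, require {holding(a)}
    → {clear(d), holding(a), on(d,e), on(e,b)}

== RESULT ==
["clear(d)", "holding(a)", "on(d,e)", "on(e,b)"]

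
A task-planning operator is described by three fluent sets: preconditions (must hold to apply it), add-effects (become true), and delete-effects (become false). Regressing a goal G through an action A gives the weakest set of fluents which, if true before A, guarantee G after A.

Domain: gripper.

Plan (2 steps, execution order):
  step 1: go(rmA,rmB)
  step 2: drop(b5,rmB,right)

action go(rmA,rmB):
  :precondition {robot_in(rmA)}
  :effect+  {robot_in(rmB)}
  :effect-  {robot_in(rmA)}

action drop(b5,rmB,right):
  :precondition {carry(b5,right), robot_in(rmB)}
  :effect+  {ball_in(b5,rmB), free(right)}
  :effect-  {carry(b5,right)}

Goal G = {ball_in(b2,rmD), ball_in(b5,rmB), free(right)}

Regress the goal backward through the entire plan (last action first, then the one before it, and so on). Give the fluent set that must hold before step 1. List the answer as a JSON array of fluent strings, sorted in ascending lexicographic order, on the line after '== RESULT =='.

Work backward from the goal:
  through step 2 (drop(b5,rmB,right)): drop {ball_in(b5,rmB), free(right)}, keep {ball_in(b2,rmD)}, require {carry(b5,right), robot_in(rmB)}
    → {ball_in(b2,rmD), carry(b5,right), robot_in(rmB)}
  through step 1 (go(rmA,rmB)): drop {robot_in(rmB)}, keep {ball_in(b2,rmD), carry(b5,right)}, require {robot_in(rmA)}
    → {ball_in(b2,rmD), carry(b5,right), robot_in(rmA)}

== RESULT ==
["ball_in(b2,rmD)", "carry(b5,right)", "robot_in(rmA)"]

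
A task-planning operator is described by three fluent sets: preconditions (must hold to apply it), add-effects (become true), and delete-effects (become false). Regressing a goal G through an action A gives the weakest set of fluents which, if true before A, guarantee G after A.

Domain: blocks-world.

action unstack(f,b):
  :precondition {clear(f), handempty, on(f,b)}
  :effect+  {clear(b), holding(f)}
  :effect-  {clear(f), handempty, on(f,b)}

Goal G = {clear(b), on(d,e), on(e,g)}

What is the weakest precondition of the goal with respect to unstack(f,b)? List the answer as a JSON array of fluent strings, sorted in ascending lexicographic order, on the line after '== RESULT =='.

Compute (G \ add) ∪ pre:
  G ∩ del = {}  (empty — regression defined)
  G \ add = {clear(b), on(d,e), on(e,g)} \ {clear(b), holding(f)} = {on(d,e), on(e,g)}
  ∪ pre   = {on(d,e), on(e,g)} ∪ {clear(f), handempty, on(f,b)}
          = {clear(f), handempty, on(d,e), on(e,g), on(f,b)}

== RESULT ==
["clear(f)", "handempty", "on(d,e)", "on(e,g)", "on(f,b)"]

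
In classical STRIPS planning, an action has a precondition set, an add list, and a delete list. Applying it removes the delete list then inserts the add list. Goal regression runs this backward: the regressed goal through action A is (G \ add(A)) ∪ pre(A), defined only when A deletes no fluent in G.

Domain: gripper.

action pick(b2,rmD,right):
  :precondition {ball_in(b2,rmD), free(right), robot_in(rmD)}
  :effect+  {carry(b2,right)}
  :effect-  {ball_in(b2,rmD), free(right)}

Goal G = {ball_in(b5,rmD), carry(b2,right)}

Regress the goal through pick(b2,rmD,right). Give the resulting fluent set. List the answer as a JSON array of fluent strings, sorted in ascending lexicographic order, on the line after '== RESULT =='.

Compute (G \ add) ∪ pre:
  G ∩ del = {}  (empty — regression defined)
  G \ add = {ball_in(b5,rmD), carry(b2,right)} \ {carry(b2,right)} = {ball_in(b5,rmD)}
  ∪ pre   = {ball_in(b5,rmD)} ∪ {ball_in(b2,rmD), free(right), robot_in(rmD)}
          = {ball_in(b2,rmD), ball_in(b5,rmD), free(right), robot_in(rmD)}

== RESULT ==
["ball_in(b2,rmD)", "ball_in(b5,rmD)", "free(right)", "robot_in(rmD)"]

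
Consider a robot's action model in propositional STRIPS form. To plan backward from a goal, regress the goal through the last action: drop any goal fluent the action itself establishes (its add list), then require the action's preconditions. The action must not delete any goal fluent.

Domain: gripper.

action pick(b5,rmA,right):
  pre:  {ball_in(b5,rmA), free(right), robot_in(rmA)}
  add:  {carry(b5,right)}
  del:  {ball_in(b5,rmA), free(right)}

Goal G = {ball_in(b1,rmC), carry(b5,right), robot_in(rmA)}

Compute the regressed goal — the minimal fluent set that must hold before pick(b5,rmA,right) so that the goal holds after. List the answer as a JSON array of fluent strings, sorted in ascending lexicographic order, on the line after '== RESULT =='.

Compute (G \ add) ∪ pre:
  G ∩ del = {}  (empty — regression defined)
  G \ add = {ball_in(b1,rmC), carry(b5,right), robot_in(rmA)} \ {carry(b5,right)} = {ball_in(b1,rmC), robot_in(rmA)}
  ∪ pre   = {ball_in(b1,rmC), robot_in(rmA)} ∪ {ball_in(b5,rmA), free(right), robot_in(rmA)}
          = {ball_in(b1,rmC), ball_in(b5,rmA), free(right), robot_in(rmA)}

== RESULT ==
["ball_in(b1,rmC)", "ball_in(b5,rmA)", "free(right)", "robot_in(rmA)"]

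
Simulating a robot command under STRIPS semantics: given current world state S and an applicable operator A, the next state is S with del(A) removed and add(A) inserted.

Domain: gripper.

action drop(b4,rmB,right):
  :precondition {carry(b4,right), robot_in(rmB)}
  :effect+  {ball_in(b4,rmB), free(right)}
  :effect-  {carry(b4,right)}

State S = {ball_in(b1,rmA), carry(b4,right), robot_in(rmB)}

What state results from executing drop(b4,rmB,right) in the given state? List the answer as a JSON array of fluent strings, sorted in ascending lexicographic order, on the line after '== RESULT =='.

Progress:
  pre ⊆ S: {carry(b4,right), robot_in(rmB)} ⊆ S  — applicable
  S \ del = {ball_in(b1,rmA), robot_in(rmB)}
  ∪ add   = {ball_in(b1,rmA), ball_in(b4,rmB), free(right), robot_in(rmB)}

== RESULT ==
["ball_in(b1,rmA)", "ball_in(b4,rmB)", "free(right)", "robot_in(rmB)"]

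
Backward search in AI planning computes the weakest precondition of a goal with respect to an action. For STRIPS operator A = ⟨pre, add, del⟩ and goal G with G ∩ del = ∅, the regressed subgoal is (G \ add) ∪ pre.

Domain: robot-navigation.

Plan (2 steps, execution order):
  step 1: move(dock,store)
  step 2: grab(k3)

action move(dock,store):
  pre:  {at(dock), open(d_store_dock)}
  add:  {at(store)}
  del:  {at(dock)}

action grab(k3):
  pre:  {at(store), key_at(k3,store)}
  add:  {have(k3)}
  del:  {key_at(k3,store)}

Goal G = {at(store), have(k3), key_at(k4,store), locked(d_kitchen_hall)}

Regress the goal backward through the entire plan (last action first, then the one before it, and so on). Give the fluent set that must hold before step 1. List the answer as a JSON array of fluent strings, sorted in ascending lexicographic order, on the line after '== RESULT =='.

Work backward from the goal:
  through step 2 (grab(k3)): drop {have(k3)}, keep {at(store), key_at(k4,store), locked(d_kitchen_hall)}, require {at(store), key_at(k3,store)}
    → {at(store), key_at(k3,store), key_at(k4,store), locked(d_kitchen_hall)}
  through step 1 (move(dock,store)): drop {at(store)}, keep {key_at(k3,store), key_at(k4,store), locked(d_kitchen_hall)}, require {at(dock), open(d_store_dock)}
    → {at(dock), key_at(k3,store), key_at(k4,store), locked(d_kitchen_hall), open(d_store_dock)}

== RESULT ==
["at(dock)", "key_at(k3,store)", "key_at(k4,store)", "locked(d_kitchen_hall)", "open(d_store_dock)"]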